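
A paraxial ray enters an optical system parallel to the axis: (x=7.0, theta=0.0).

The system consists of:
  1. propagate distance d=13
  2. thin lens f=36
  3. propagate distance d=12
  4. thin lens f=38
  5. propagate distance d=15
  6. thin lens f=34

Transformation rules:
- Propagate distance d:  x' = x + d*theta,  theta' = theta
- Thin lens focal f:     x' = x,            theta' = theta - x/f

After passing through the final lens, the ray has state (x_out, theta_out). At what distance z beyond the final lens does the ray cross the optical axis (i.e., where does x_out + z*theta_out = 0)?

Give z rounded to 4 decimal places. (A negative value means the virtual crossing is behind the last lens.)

Answer: -0.2928

Derivation:
Initial: x=7.0000 theta=0.0000
After 1 (propagate distance d=13): x=7.0000 theta=0.0000
After 2 (thin lens f=36): x=7.0000 theta=-7/36 (≈-0.1944)
After 3 (propagate distance d=12): x=14/3 (≈4.6667) theta=-7/36 (≈-0.1944)
After 4 (thin lens f=38): x=14/3 (≈4.6667) theta=-217/684 (≈-0.3173)
After 5 (propagate distance d=15): x=-7/76 (≈-0.0921) theta=-217/684 (≈-0.3173)
After 6 (thin lens f=34): x=-7/76 (≈-0.0921) theta=-385/1224 (≈-0.3145)
z_focus = -x_out/theta_out = -(-7/76)/(-385/1224) = -306/1045 ≈ -0.2928
Rounded to 4 decimal places: z = -0.2928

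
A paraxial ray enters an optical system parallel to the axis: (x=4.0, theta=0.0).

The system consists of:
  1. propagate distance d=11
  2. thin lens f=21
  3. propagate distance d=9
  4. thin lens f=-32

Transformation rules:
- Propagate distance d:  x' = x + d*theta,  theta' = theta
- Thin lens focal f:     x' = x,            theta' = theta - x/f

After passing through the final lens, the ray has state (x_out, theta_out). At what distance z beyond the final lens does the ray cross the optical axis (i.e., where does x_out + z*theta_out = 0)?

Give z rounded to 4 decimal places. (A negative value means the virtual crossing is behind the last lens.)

Initial: x=4.0000 theta=0.0000
After 1 (propagate distance d=11): x=4.0000 theta=0.0000
After 2 (thin lens f=21): x=4.0000 theta=-4/21 (≈-0.1905)
After 3 (propagate distance d=9): x=16/7 (≈2.2857) theta=-4/21 (≈-0.1905)
After 4 (thin lens f=-32): x=16/7 (≈2.2857) theta=-5/42 (≈-0.1190)
z_focus = -x_out/theta_out = -(16/7)/(-5/42) = 19.2000
Rounded to 4 decimal places: z = 19.2000

Answer: 19.2000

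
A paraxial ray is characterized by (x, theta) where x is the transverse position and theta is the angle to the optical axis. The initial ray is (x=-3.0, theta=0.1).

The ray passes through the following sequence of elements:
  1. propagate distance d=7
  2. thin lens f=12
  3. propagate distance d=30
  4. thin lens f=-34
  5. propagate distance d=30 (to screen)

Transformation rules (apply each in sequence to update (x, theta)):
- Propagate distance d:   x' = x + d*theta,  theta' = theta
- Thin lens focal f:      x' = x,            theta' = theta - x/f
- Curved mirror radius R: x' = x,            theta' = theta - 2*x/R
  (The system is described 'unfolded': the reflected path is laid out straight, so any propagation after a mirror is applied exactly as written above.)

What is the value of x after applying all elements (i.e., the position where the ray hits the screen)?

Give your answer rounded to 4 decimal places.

Initial: x=-3.0000 theta=0.1000
After 1 (propagate distance d=7): x=-2.3000 theta=0.1000
After 2 (thin lens f=12): x=-2.3000 theta=7/24 (≈0.2917)
After 3 (propagate distance d=30): x=6.4500 theta=7/24 (≈0.2917)
After 4 (thin lens f=-34): x=6.4500 theta=491/1020 (≈0.4814)
After 5 (propagate distance d=30 (to screen)): x=7103/340 (≈20.8912) theta=491/1020 (≈0.4814)
Rounded to 4 decimal places: x = 20.8912

Answer: 20.8912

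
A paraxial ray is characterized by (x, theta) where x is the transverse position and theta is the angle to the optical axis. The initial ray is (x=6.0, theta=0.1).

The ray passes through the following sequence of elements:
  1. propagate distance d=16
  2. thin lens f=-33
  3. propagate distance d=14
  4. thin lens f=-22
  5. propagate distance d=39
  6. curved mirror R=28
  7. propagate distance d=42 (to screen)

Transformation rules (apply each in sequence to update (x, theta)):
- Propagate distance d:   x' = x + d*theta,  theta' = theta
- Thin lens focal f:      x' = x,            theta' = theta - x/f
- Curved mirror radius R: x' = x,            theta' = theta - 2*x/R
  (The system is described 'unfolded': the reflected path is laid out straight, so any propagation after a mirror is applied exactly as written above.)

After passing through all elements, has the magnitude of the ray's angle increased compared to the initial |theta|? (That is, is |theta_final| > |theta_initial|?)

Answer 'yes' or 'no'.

Initial: x=6.0000 theta=0.1000
After 1 (propagate distance d=16): x=7.6000 theta=0.1000
After 2 (thin lens f=-33): x=7.6000 theta=109/330 (≈0.3303)
After 3 (propagate distance d=14): x=2017/165 (≈12.2242) theta=109/330 (≈0.3303)
After 4 (thin lens f=-22): x=2017/165 (≈12.2242) theta=536/605 (≈0.8860)
After 5 (propagate distance d=39): x=84899/1815 (≈46.7763) theta=536/605 (≈0.8860)
After 6 (curved mirror R=28): x=84899/1815 (≈46.7763) theta=-62387/25410 (≈-2.4552)
After 7 (propagate distance d=42 (to screen)): x=-102262/1815 (≈-56.3427) theta=-62387/25410 (≈-2.4552)
|theta_initial|=0.1000 |theta_final|=62387/25410 (≈2.4552) -> increased

Answer: yes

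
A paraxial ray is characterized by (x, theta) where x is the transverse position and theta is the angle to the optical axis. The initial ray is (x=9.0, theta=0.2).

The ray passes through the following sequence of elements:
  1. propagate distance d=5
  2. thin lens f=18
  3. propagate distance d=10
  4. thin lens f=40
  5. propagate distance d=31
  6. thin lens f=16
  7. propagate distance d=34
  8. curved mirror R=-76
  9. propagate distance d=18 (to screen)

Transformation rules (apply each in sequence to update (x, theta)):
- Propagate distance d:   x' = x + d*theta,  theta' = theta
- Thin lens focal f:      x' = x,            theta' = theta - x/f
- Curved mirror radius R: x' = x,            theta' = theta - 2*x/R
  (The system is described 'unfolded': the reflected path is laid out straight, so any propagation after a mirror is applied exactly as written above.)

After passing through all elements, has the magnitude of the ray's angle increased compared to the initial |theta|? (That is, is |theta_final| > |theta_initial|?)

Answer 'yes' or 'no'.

Answer: no

Derivation:
Initial: x=9.0000 theta=0.2000
After 1 (propagate distance d=5): x=10.0000 theta=0.2000
After 2 (thin lens f=18): x=10.0000 theta=-16/45 (≈-0.3556)
After 3 (propagate distance d=10): x=58/9 (≈6.4444) theta=-16/45 (≈-0.3556)
After 4 (thin lens f=40): x=58/9 (≈6.4444) theta=-31/60 (≈-0.5167)
After 5 (propagate distance d=31): x=-1723/180 (≈-9.5722) theta=-31/60 (≈-0.5167)
After 6 (thin lens f=16): x=-1723/180 (≈-9.5722) theta=47/576 (≈0.0816)
After 7 (propagate distance d=34): x=-3263/480 (≈-6.7979) theta=47/576 (≈0.0816)
After 8 (curved mirror R=-76): x=-3263/480 (≈-6.7979) theta=-1331/13680 (≈-0.0973)
After 9 (propagate distance d=18 (to screen)): x=-77969/9120 (≈-8.5492) theta=-1331/13680 (≈-0.0973)
|theta_initial|=0.2000 |theta_final|=1331/13680 (≈0.0973) -> not increased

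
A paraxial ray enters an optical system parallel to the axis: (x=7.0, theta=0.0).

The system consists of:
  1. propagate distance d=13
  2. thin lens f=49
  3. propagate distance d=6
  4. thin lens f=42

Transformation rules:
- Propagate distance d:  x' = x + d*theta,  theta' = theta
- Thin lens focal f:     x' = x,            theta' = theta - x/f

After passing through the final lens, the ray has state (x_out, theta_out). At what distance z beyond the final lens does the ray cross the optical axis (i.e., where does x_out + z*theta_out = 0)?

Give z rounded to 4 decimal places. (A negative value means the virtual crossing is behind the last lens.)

Answer: 21.2471

Derivation:
Initial: x=7.0000 theta=0.0000
After 1 (propagate distance d=13): x=7.0000 theta=0.0000
After 2 (thin lens f=49): x=7.0000 theta=-1/7 (≈-0.1429)
After 3 (propagate distance d=6): x=43/7 (≈6.1429) theta=-1/7 (≈-0.1429)
After 4 (thin lens f=42): x=43/7 (≈6.1429) theta=-85/294 (≈-0.2891)
z_focus = -x_out/theta_out = -(43/7)/(-85/294) = 1806/85 ≈ 21.2471
Rounded to 4 decimal places: z = 21.2471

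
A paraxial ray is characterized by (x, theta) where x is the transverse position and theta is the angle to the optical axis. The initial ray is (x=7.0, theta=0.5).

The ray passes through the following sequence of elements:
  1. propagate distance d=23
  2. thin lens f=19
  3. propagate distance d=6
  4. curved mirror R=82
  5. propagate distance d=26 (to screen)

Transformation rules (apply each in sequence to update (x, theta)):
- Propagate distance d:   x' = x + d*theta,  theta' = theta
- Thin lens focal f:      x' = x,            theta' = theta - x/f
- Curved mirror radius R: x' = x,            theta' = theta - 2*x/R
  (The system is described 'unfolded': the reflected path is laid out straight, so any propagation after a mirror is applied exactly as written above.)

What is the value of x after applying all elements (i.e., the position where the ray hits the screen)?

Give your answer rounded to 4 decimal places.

Initial: x=7.0000 theta=0.5000
After 1 (propagate distance d=23): x=18.5000 theta=0.5000
After 2 (thin lens f=19): x=18.5000 theta=-9/19 (≈-0.4737)
After 3 (propagate distance d=6): x=595/38 (≈15.6579) theta=-9/19 (≈-0.4737)
After 4 (curved mirror R=82): x=595/38 (≈15.6579) theta=-1333/1558 (≈-0.8556)
After 5 (propagate distance d=26 (to screen)): x=-10263/1558 (≈-6.5873) theta=-1333/1558 (≈-0.8556)
Rounded to 4 decimal places: x = -6.5873

Answer: -6.5873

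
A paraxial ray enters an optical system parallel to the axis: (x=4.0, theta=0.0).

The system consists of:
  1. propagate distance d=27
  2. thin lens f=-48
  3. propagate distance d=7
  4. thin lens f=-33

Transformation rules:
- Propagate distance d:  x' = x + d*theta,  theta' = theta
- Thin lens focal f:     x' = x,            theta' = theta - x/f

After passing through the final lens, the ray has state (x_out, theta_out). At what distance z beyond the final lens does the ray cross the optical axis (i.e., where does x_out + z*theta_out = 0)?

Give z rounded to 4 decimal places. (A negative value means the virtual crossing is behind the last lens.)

Answer: -20.6250

Derivation:
Initial: x=4.0000 theta=0.0000
After 1 (propagate distance d=27): x=4.0000 theta=0.0000
After 2 (thin lens f=-48): x=4.0000 theta=1/12 (≈0.0833)
After 3 (propagate distance d=7): x=55/12 (≈4.5833) theta=1/12 (≈0.0833)
After 4 (thin lens f=-33): x=55/12 (≈4.5833) theta=2/9 (≈0.2222)
z_focus = -x_out/theta_out = -(55/12)/(2/9) = -20.6250
Rounded to 4 decimal places: z = -20.6250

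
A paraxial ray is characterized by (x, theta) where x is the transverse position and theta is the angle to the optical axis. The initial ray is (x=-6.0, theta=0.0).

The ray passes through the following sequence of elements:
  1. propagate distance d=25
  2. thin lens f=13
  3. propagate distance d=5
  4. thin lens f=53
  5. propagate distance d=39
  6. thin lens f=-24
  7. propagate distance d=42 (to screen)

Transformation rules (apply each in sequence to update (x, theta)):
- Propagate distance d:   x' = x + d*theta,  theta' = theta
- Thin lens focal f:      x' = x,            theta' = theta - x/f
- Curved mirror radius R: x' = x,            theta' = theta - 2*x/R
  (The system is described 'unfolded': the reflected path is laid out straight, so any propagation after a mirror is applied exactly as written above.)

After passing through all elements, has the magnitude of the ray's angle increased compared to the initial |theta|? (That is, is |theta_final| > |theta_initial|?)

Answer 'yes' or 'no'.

Initial: x=-6.0000 theta=0.0000
After 1 (propagate distance d=25): x=-6.0000 theta=0.0000
After 2 (thin lens f=13): x=-6.0000 theta=6/13 (≈0.4615)
After 3 (propagate distance d=5): x=-48/13 (≈-3.6923) theta=6/13 (≈0.4615)
After 4 (thin lens f=53): x=-48/13 (≈-3.6923) theta=366/689 (≈0.5312)
After 5 (propagate distance d=39): x=11730/689 (≈17.0247) theta=366/689 (≈0.5312)
After 6 (thin lens f=-24): x=11730/689 (≈17.0247) theta=263/212 (≈1.2406)
After 7 (propagate distance d=42 (to screen)): x=95259/1378 (≈69.1284) theta=263/212 (≈1.2406)
|theta_initial|=0.0000 |theta_final|=263/212 (≈1.2406) -> increased

Answer: yes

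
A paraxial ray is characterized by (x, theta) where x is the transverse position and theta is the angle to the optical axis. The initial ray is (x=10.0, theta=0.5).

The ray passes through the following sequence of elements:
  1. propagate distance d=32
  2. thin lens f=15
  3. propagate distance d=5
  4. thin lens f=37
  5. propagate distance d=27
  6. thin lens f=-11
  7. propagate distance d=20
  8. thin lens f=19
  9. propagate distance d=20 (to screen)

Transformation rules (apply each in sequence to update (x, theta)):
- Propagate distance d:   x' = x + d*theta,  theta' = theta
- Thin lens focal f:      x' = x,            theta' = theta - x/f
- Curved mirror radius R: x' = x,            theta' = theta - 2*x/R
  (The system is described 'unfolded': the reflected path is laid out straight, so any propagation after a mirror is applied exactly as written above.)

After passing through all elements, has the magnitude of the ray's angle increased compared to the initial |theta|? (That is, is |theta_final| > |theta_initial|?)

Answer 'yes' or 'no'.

Answer: yes

Derivation:
Initial: x=10.0000 theta=0.5000
After 1 (propagate distance d=32): x=26.0000 theta=0.5000
After 2 (thin lens f=15): x=26.0000 theta=-37/30 (≈-1.2333)
After 3 (propagate distance d=5): x=119/6 (≈19.8333) theta=-37/30 (≈-1.2333)
After 4 (thin lens f=37): x=119/6 (≈19.8333) theta=-982/555 (≈-1.7694)
After 5 (propagate distance d=27): x=-31013/1110 (≈-27.9396) theta=-982/555 (≈-1.7694)
After 6 (thin lens f=-11): x=-31013/1110 (≈-27.9396) theta=-17539/4070 (≈-4.3093)
After 7 (propagate distance d=20): x=-1393483/12210 (≈-114.1264) theta=-17539/4070 (≈-4.3093)
After 8 (thin lens f=19): x=-1393483/12210 (≈-114.1264) theta=39376/23199 (≈1.6973)
After 9 (propagate distance d=20 (to screen)): x=-18600977/231990 (≈-80.1801) theta=39376/23199 (≈1.6973)
|theta_initial|=0.5000 |theta_final|=39376/23199 (≈1.6973) -> increased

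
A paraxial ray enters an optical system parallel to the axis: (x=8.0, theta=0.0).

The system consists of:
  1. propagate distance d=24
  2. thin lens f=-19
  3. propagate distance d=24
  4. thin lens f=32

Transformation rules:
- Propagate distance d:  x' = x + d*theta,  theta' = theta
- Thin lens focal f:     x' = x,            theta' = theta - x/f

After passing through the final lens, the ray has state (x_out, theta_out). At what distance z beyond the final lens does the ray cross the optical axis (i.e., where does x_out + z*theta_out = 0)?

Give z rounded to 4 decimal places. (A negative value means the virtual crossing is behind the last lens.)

Answer: 125.0909

Derivation:
Initial: x=8.0000 theta=0.0000
After 1 (propagate distance d=24): x=8.0000 theta=0.0000
After 2 (thin lens f=-19): x=8.0000 theta=8/19 (≈0.4211)
After 3 (propagate distance d=24): x=344/19 (≈18.1053) theta=8/19 (≈0.4211)
After 4 (thin lens f=32): x=344/19 (≈18.1053) theta=-11/76 (≈-0.1447)
z_focus = -x_out/theta_out = -(344/19)/(-11/76) = 1376/11 ≈ 125.0909
Rounded to 4 decimal places: z = 125.0909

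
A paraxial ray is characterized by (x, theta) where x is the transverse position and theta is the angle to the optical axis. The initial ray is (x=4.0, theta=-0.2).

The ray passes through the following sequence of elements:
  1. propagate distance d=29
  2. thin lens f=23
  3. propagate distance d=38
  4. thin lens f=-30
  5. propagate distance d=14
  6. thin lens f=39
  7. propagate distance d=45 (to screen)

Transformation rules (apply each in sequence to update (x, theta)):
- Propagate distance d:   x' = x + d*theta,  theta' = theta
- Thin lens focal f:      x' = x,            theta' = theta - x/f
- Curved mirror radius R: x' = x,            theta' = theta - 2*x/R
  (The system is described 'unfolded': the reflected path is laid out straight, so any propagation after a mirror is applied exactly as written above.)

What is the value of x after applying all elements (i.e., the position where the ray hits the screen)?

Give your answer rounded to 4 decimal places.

Initial: x=4.0000 theta=-0.2000
After 1 (propagate distance d=29): x=-1.8000 theta=-0.2000
After 2 (thin lens f=23): x=-1.8000 theta=-14/115 (≈-0.1217)
After 3 (propagate distance d=38): x=-739/115 (≈-6.4261) theta=-14/115 (≈-0.1217)
After 4 (thin lens f=-30): x=-739/115 (≈-6.4261) theta=-1159/3450 (≈-0.3359)
After 5 (propagate distance d=14): x=-19198/1725 (≈-11.1293) theta=-1159/3450 (≈-0.3359)
After 6 (thin lens f=39): x=-19198/1725 (≈-11.1293) theta=-1361/26910 (≈-0.0506)
After 7 (propagate distance d=45 (to screen)): x=-601223/44850 (≈-13.4052) theta=-1361/26910 (≈-0.0506)
Rounded to 4 decimal places: x = -13.4052

Answer: -13.4052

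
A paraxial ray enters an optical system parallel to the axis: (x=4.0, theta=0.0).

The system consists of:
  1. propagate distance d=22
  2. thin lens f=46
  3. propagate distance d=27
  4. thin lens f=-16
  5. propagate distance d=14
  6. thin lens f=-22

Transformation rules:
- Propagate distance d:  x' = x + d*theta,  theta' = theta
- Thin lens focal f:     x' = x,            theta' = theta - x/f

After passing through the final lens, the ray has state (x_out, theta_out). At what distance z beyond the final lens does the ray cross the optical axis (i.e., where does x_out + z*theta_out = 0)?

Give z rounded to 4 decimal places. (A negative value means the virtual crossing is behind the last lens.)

Answer: -18.4757

Derivation:
Initial: x=4.0000 theta=0.0000
After 1 (propagate distance d=22): x=4.0000 theta=0.0000
After 2 (thin lens f=46): x=4.0000 theta=-2/23 (≈-0.0870)
After 3 (propagate distance d=27): x=38/23 (≈1.6522) theta=-2/23 (≈-0.0870)
After 4 (thin lens f=-16): x=38/23 (≈1.6522) theta=3/184 (≈0.0163)
After 5 (propagate distance d=14): x=173/92 (≈1.8804) theta=3/184 (≈0.0163)
After 6 (thin lens f=-22): x=173/92 (≈1.8804) theta=103/1012 (≈0.1018)
z_focus = -x_out/theta_out = -(173/92)/(103/1012) = -1903/103 ≈ -18.4757
Rounded to 4 decimal places: z = -18.4757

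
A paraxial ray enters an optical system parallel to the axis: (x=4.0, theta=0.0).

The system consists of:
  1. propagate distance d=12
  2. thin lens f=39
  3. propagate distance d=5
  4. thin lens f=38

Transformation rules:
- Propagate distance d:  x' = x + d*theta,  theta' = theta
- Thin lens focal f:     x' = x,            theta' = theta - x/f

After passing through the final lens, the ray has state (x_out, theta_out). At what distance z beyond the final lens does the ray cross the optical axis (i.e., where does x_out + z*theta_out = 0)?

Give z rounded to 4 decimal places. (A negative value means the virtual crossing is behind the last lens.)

Answer: 17.9444

Derivation:
Initial: x=4.0000 theta=0.0000
After 1 (propagate distance d=12): x=4.0000 theta=0.0000
After 2 (thin lens f=39): x=4.0000 theta=-4/39 (≈-0.1026)
After 3 (propagate distance d=5): x=136/39 (≈3.4872) theta=-4/39 (≈-0.1026)
After 4 (thin lens f=38): x=136/39 (≈3.4872) theta=-48/247 (≈-0.1943)
z_focus = -x_out/theta_out = -(136/39)/(-48/247) = 323/18 ≈ 17.9444
Rounded to 4 decimal places: z = 17.9444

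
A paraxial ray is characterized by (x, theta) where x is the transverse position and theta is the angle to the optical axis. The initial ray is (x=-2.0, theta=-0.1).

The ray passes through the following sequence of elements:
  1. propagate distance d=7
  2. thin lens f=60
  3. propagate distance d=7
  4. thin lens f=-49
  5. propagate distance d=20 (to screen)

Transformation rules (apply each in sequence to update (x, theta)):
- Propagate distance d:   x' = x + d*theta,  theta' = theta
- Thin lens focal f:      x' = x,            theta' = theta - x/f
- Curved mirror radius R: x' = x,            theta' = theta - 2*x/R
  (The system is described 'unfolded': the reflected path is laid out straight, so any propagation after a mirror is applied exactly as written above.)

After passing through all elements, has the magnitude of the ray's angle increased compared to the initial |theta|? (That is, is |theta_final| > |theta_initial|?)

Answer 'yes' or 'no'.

Answer: yes

Derivation:
Initial: x=-2.0000 theta=-0.1000
After 1 (propagate distance d=7): x=-2.7000 theta=-0.1000
After 2 (thin lens f=60): x=-2.7000 theta=-0.0550
After 3 (propagate distance d=7): x=-3.0850 theta=-0.0550
After 4 (thin lens f=-49): x=-3.0850 theta=-289/2450 (≈-0.1180)
After 5 (propagate distance d=20 (to screen)): x=-53353/9800 (≈-5.4442) theta=-289/2450 (≈-0.1180)
|theta_initial|=0.1000 |theta_final|=289/2450 (≈0.1180) -> increased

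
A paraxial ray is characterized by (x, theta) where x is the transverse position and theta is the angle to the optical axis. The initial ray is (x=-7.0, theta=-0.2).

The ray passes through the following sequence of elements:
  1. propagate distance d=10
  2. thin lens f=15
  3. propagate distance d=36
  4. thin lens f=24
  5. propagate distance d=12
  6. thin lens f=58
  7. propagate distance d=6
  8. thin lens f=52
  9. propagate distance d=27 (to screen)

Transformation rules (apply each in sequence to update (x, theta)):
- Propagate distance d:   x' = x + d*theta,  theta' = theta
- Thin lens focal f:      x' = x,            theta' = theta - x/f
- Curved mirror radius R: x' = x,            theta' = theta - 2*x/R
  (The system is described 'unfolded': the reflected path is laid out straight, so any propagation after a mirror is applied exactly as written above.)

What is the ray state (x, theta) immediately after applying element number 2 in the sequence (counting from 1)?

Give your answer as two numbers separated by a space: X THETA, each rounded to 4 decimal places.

Answer: -9.0000 0.4000

Derivation:
Initial: x=-7.0000 theta=-0.2000
After 1 (propagate distance d=10): x=-9.0000 theta=-0.2000
After 2 (thin lens f=15): x=-9.0000 theta=0.4000
Rounded to 4 decimal places: x = -9.0000, theta = 0.4000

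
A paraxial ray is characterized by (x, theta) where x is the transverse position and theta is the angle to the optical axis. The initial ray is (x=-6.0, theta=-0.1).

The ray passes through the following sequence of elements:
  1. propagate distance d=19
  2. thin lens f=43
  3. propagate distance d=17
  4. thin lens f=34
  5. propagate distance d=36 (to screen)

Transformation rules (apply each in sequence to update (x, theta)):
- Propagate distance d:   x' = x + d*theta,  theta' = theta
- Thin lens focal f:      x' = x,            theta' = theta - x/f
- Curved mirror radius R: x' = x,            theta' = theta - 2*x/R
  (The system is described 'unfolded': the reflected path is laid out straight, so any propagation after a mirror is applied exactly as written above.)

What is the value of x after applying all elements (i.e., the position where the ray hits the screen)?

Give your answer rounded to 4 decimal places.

Answer: 3.3949

Derivation:
Initial: x=-6.0000 theta=-0.1000
After 1 (propagate distance d=19): x=-7.9000 theta=-0.1000
After 2 (thin lens f=43): x=-7.9000 theta=18/215 (≈0.0837)
After 3 (propagate distance d=17): x=-557/86 (≈-6.4767) theta=18/215 (≈0.0837)
After 4 (thin lens f=34): x=-557/86 (≈-6.4767) theta=4009/14620 (≈0.2742)
After 5 (propagate distance d=36 (to screen)): x=24817/7310 (≈3.3949) theta=4009/14620 (≈0.2742)
Rounded to 4 decimal places: x = 3.3949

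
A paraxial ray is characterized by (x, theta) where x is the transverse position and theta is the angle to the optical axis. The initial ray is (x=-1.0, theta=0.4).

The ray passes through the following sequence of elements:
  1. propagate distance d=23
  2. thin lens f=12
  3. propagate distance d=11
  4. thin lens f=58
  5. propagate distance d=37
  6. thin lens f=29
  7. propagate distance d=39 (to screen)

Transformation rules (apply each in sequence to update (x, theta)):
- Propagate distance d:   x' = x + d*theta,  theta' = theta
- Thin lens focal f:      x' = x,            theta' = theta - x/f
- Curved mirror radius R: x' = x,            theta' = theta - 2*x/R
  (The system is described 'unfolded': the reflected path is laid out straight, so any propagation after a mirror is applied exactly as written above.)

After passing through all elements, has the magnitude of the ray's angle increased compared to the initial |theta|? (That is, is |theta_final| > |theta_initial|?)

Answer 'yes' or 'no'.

Initial: x=-1.0000 theta=0.4000
After 1 (propagate distance d=23): x=8.2000 theta=0.4000
After 2 (thin lens f=12): x=8.2000 theta=-17/60 (≈-0.2833)
After 3 (propagate distance d=11): x=61/12 (≈5.0833) theta=-17/60 (≈-0.2833)
After 4 (thin lens f=58): x=61/12 (≈5.0833) theta=-1291/3480 (≈-0.3710)
After 5 (propagate distance d=37): x=-30077/3480 (≈-8.6428) theta=-1291/3480 (≈-0.3710)
After 6 (thin lens f=29): x=-30077/3480 (≈-8.6428) theta=-1227/16820 (≈-0.0729)
After 7 (propagate distance d=39 (to screen)): x=-1159351/100920 (≈-11.4878) theta=-1227/16820 (≈-0.0729)
|theta_initial|=0.4000 |theta_final|=1227/16820 (≈0.0729) -> not increased

Answer: no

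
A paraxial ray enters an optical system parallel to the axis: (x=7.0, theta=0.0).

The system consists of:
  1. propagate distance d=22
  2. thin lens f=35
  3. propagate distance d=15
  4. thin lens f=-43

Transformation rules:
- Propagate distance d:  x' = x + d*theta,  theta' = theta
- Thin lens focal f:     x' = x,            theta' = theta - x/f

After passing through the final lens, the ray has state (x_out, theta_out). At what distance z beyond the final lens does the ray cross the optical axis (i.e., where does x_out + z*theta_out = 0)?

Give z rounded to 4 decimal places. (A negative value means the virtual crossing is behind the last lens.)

Answer: 37.3913

Derivation:
Initial: x=7.0000 theta=0.0000
After 1 (propagate distance d=22): x=7.0000 theta=0.0000
After 2 (thin lens f=35): x=7.0000 theta=-0.2000
After 3 (propagate distance d=15): x=4.0000 theta=-0.2000
After 4 (thin lens f=-43): x=4.0000 theta=-23/215 (≈-0.1070)
z_focus = -x_out/theta_out = -(4.0000)/(-23/215) = 860/23 ≈ 37.3913
Rounded to 4 decimal places: z = 37.3913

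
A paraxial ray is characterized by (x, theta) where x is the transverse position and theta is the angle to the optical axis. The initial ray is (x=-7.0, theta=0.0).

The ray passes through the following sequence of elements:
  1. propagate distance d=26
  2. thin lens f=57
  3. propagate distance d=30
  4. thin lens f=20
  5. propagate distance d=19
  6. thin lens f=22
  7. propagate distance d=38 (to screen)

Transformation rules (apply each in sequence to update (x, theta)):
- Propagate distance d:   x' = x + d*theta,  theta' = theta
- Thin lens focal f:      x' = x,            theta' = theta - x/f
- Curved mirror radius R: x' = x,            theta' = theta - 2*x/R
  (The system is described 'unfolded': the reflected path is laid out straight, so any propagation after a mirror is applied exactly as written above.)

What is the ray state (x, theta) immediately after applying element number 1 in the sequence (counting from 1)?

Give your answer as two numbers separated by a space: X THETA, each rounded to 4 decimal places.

Answer: -7.0000 0.0000

Derivation:
Initial: x=-7.0000 theta=0.0000
After 1 (propagate distance d=26): x=-7.0000 theta=0.0000
Rounded to 4 decimal places: x = -7.0000, theta = 0.0000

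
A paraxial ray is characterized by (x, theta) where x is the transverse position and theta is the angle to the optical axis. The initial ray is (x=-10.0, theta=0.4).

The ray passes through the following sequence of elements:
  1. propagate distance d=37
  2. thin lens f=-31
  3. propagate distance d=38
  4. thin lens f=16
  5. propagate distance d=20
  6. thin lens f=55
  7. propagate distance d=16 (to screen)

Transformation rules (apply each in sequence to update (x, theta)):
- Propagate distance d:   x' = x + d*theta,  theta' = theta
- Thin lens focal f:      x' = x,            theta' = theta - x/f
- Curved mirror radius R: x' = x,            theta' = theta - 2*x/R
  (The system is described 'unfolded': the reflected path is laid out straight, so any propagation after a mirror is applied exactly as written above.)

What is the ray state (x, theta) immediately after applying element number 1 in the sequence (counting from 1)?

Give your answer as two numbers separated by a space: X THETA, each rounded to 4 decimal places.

Answer: 4.8000 0.4000

Derivation:
Initial: x=-10.0000 theta=0.4000
After 1 (propagate distance d=37): x=4.8000 theta=0.4000
Rounded to 4 decimal places: x = 4.8000, theta = 0.4000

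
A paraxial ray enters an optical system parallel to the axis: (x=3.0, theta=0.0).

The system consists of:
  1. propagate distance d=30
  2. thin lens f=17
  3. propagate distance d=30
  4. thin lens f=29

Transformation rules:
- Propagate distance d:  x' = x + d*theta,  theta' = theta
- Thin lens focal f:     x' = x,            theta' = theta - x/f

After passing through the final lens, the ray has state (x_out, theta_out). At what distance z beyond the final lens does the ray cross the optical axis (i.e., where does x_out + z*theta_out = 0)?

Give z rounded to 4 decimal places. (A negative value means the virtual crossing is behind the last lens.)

Answer: -23.5625

Derivation:
Initial: x=3.0000 theta=0.0000
After 1 (propagate distance d=30): x=3.0000 theta=0.0000
After 2 (thin lens f=17): x=3.0000 theta=-3/17 (≈-0.1765)
After 3 (propagate distance d=30): x=-39/17 (≈-2.2941) theta=-3/17 (≈-0.1765)
After 4 (thin lens f=29): x=-39/17 (≈-2.2941) theta=-48/493 (≈-0.0974)
z_focus = -x_out/theta_out = -(-39/17)/(-48/493) = -23.5625
Rounded to 4 decimal places: z = -23.5625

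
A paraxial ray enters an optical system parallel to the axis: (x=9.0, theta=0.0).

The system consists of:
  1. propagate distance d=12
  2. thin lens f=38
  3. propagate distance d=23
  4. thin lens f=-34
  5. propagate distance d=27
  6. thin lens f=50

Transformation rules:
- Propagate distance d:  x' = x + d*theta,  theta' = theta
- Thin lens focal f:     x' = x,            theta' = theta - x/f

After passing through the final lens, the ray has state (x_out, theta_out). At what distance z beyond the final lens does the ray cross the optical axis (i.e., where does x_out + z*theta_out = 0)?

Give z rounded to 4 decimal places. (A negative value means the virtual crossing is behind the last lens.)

Initial: x=9.0000 theta=0.0000
After 1 (propagate distance d=12): x=9.0000 theta=0.0000
After 2 (thin lens f=38): x=9.0000 theta=-9/38 (≈-0.2368)
After 3 (propagate distance d=23): x=135/38 (≈3.5526) theta=-9/38 (≈-0.2368)
After 4 (thin lens f=-34): x=135/38 (≈3.5526) theta=-9/68 (≈-0.1324)
After 5 (propagate distance d=27): x=-27/1292 (≈-0.0209) theta=-9/68 (≈-0.1324)
After 6 (thin lens f=50): x=-27/1292 (≈-0.0209) theta=-8523/64600 (≈-0.1319)
z_focus = -x_out/theta_out = -(-27/1292)/(-8523/64600) = -150/947 ≈ -0.1584
Rounded to 4 decimal places: z = -0.1584

Answer: -0.1584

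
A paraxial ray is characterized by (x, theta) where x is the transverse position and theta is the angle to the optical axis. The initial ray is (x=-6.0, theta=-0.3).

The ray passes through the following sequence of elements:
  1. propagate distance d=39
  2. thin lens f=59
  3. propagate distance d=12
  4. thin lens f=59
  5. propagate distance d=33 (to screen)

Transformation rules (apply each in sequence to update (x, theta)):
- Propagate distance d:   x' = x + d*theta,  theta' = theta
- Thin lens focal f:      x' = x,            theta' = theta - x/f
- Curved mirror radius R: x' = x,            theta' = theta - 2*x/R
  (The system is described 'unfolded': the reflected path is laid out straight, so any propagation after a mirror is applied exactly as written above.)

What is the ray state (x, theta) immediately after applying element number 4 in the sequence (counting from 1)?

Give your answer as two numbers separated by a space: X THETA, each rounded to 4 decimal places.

Answer: -17.7000 0.3000

Derivation:
Initial: x=-6.0000 theta=-0.3000
After 1 (propagate distance d=39): x=-17.7000 theta=-0.3000
After 2 (thin lens f=59): x=-17.7000 theta=0.0000
After 3 (propagate distance d=12): x=-17.7000 theta=0.0000
After 4 (thin lens f=59): x=-17.7000 theta=0.3000
Rounded to 4 decimal places: x = -17.7000, theta = 0.3000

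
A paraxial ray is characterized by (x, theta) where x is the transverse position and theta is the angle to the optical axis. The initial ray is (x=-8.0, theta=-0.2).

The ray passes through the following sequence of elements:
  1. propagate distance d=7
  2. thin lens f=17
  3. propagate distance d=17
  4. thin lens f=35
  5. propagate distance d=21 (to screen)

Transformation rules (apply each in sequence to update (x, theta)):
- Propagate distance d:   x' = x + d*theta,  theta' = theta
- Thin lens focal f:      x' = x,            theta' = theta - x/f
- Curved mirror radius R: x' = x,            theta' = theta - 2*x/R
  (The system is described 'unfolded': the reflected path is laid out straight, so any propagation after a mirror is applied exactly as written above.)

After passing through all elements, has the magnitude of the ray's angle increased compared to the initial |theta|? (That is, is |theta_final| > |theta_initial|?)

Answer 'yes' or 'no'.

Answer: yes

Derivation:
Initial: x=-8.0000 theta=-0.2000
After 1 (propagate distance d=7): x=-9.4000 theta=-0.2000
After 2 (thin lens f=17): x=-9.4000 theta=6/17 (≈0.3529)
After 3 (propagate distance d=17): x=-3.4000 theta=6/17 (≈0.3529)
After 4 (thin lens f=35): x=-3.4000 theta=1339/2975 (≈0.4501)
After 5 (propagate distance d=21 (to screen)): x=2572/425 (≈6.0518) theta=1339/2975 (≈0.4501)
|theta_initial|=0.2000 |theta_final|=1339/2975 (≈0.4501) -> increased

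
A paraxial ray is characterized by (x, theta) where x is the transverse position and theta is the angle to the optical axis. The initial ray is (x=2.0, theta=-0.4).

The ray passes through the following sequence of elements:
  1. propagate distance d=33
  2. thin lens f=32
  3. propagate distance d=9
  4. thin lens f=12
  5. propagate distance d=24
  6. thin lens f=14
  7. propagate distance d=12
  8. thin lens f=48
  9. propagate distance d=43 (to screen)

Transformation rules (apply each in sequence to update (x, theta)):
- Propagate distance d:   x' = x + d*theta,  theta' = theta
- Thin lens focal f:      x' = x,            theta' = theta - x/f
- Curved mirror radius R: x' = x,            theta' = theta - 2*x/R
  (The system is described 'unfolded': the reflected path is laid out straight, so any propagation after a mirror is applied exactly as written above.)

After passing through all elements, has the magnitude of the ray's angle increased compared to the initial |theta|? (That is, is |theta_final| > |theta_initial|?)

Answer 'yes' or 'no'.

Answer: no

Derivation:
Initial: x=2.0000 theta=-0.4000
After 1 (propagate distance d=33): x=-11.2000 theta=-0.4000
After 2 (thin lens f=32): x=-11.2000 theta=-0.0500
After 3 (propagate distance d=9): x=-11.6500 theta=-0.0500
After 4 (thin lens f=12): x=-11.6500 theta=221/240 (≈0.9208)
After 5 (propagate distance d=24): x=10.4500 theta=221/240 (≈0.9208)
After 6 (thin lens f=14): x=10.4500 theta=293/1680 (≈0.1744)
After 7 (propagate distance d=12): x=439/35 (≈12.5429) theta=293/1680 (≈0.1744)
After 8 (thin lens f=48): x=439/35 (≈12.5429) theta=-73/840 (≈-0.0869)
After 9 (propagate distance d=43 (to screen)): x=7397/840 (≈8.8060) theta=-73/840 (≈-0.0869)
|theta_initial|=0.4000 |theta_final|=73/840 (≈0.0869) -> not increased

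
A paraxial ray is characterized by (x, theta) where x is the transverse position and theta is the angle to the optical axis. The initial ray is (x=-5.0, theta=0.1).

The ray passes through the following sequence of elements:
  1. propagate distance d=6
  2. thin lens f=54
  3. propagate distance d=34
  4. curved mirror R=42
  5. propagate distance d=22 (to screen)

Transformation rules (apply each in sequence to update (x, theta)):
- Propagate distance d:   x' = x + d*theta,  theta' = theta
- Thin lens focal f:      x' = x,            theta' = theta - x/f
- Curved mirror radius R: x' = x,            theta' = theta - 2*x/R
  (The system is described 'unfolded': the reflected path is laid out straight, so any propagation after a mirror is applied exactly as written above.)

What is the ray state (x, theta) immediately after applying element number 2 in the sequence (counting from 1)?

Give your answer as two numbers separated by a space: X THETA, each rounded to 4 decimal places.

Initial: x=-5.0000 theta=0.1000
After 1 (propagate distance d=6): x=-4.4000 theta=0.1000
After 2 (thin lens f=54): x=-4.4000 theta=49/270 (≈0.1815)
Rounded to 4 decimal places: x = -4.4000, theta = 0.1815

Answer: -4.4000 0.1815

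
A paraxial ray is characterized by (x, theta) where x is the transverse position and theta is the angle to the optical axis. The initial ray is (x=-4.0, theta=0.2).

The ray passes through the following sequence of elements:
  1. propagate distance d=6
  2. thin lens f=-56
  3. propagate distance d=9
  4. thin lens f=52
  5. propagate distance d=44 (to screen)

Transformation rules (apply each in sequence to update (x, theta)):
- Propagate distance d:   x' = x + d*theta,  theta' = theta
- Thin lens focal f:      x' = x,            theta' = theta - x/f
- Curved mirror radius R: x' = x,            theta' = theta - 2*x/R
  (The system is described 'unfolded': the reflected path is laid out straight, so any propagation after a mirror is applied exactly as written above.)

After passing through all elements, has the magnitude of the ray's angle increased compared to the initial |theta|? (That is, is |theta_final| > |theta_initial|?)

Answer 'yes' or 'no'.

Initial: x=-4.0000 theta=0.2000
After 1 (propagate distance d=6): x=-2.8000 theta=0.2000
After 2 (thin lens f=-56): x=-2.8000 theta=0.1500
After 3 (propagate distance d=9): x=-1.4500 theta=0.1500
After 4 (thin lens f=52): x=-1.4500 theta=37/208 (≈0.1779)
After 5 (propagate distance d=44 (to screen)): x=829/130 (≈6.3769) theta=37/208 (≈0.1779)
|theta_initial|=0.2000 |theta_final|=37/208 (≈0.1779) -> not increased

Answer: no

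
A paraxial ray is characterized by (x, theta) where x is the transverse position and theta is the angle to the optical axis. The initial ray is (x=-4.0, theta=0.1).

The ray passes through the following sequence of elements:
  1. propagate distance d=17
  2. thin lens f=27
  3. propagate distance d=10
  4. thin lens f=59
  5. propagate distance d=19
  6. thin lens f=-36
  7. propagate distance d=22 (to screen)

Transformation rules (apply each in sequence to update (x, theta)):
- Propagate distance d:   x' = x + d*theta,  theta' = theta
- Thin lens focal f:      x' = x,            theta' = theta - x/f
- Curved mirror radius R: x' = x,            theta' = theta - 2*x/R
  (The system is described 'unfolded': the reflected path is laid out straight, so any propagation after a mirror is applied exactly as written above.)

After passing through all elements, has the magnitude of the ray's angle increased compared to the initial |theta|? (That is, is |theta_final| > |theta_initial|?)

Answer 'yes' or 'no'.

Answer: yes

Derivation:
Initial: x=-4.0000 theta=0.1000
After 1 (propagate distance d=17): x=-2.3000 theta=0.1000
After 2 (thin lens f=27): x=-2.3000 theta=5/27 (≈0.1852)
After 3 (propagate distance d=10): x=-121/270 (≈-0.4481) theta=5/27 (≈0.1852)
After 4 (thin lens f=59): x=-121/270 (≈-0.4481) theta=3071/15930 (≈0.1928)
After 5 (propagate distance d=19): x=569/177 (≈3.2147) theta=3071/15930 (≈0.1928)
After 6 (thin lens f=-36): x=569/177 (≈3.2147) theta=8987/31860 (≈0.2821)
After 7 (propagate distance d=22 (to screen)): x=150067/15930 (≈9.4204) theta=8987/31860 (≈0.2821)
|theta_initial|=0.1000 |theta_final|=8987/31860 (≈0.2821) -> increased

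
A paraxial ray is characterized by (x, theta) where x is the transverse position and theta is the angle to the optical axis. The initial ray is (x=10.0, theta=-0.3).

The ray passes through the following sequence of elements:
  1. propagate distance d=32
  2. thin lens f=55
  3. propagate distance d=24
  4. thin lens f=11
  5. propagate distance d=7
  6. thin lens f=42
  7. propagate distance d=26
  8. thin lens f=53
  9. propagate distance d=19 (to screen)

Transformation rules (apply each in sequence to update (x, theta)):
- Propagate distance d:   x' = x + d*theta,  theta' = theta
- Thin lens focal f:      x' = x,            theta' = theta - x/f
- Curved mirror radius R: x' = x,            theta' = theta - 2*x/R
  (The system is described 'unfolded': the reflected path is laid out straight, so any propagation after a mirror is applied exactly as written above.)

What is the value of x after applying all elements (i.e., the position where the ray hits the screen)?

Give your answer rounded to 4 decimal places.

Initial: x=10.0000 theta=-0.3000
After 1 (propagate distance d=32): x=0.4000 theta=-0.3000
After 2 (thin lens f=55): x=0.4000 theta=-169/550 (≈-0.3073)
After 3 (propagate distance d=24): x=-1918/275 (≈-6.9745) theta=-169/550 (≈-0.3073)
After 4 (thin lens f=11): x=-1918/275 (≈-6.9745) theta=1977/6050 (≈0.3268)
After 5 (propagate distance d=7): x=-28357/6050 (≈-4.6871) theta=1977/6050 (≈0.3268)
After 6 (thin lens f=42): x=-28357/6050 (≈-4.6871) theta=15913/36300 (≈0.4384)
After 7 (propagate distance d=26): x=60899/9075 (≈6.7106) theta=15913/36300 (≈0.4384)
After 8 (thin lens f=53): x=60899/9075 (≈6.7106) theta=199931/641300 (≈0.3118)
After 9 (propagate distance d=19 (to screen)): x=4861331/384780 (≈12.6341) theta=199931/641300 (≈0.3118)
Rounded to 4 decimal places: x = 12.6341

Answer: 12.6341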